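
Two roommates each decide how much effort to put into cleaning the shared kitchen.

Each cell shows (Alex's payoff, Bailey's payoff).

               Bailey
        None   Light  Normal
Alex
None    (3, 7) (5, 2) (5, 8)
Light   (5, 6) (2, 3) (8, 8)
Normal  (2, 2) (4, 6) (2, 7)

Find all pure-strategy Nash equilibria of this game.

(None, None): Alex can switch to Light (3 → 5). Not NE.
(None, Light): Bailey can switch to None (2 → 7). Not NE.
(None, Normal): Alex can switch to Light (5 → 8). Not NE.
(Light, None): Bailey can switch to Normal (6 → 8). Not NE.
(Light, Light): Alex can switch to None (2 → 5). Not NE.
(Light, Normal): Alex gets 8, best alternative 5; Bailey gets 8, best alternative 6. No profitable deviation — NE.
(Normal, None): Alex can switch to None (2 → 3). Not NE.
(Normal, Light): Alex can switch to None (4 → 5). Not NE.
(Normal, Normal): Alex can switch to None (2 → 5). Not NE.

Pure NE: (Light, Normal)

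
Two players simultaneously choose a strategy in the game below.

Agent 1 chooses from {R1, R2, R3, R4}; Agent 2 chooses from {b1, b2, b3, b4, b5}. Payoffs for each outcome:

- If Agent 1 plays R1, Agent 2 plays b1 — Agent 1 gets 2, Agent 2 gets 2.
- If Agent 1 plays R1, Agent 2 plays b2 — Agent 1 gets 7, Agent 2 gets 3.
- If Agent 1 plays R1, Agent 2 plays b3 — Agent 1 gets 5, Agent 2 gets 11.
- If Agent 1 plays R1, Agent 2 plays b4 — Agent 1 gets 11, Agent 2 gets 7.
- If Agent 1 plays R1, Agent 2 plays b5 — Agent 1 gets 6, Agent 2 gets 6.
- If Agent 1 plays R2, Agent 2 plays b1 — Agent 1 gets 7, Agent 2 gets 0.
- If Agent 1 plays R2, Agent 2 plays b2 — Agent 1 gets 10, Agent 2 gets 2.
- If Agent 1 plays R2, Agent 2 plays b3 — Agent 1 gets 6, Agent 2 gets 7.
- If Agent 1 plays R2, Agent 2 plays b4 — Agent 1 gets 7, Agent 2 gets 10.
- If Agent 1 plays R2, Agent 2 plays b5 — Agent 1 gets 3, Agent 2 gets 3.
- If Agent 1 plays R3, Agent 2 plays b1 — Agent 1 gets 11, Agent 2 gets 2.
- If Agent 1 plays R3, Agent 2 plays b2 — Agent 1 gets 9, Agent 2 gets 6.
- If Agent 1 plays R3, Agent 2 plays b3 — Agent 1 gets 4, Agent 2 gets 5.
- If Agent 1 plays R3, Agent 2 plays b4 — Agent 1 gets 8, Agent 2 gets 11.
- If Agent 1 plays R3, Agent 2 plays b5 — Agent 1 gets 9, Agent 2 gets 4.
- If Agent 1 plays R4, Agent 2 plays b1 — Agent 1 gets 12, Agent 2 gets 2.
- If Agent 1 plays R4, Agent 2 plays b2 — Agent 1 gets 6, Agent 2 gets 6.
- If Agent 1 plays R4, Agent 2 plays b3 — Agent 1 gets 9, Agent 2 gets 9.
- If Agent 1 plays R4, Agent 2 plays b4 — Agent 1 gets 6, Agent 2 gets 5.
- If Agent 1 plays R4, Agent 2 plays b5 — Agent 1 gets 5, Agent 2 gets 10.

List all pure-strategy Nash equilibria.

This game has no pure Nash equilibrium.

(R1, b1): Agent 1 can switch to R2 (2 → 7). Not NE.
(R1, b2): Agent 1 can switch to R2 (7 → 10). Not NE.
(R1, b3): Agent 1 can switch to R2 (5 → 6). Not NE.
(R1, b4): Agent 2 can switch to b3 (7 → 11). Not NE.
(R1, b5): Agent 1 can switch to R3 (6 → 9). Not NE.
(R2, b1): Agent 1 can switch to R3 (7 → 11). Not NE.
(R2, b2): Agent 2 can switch to b3 (2 → 7). Not NE.
(R2, b3): Agent 1 can switch to R4 (6 → 9). Not NE.
(The remaining 12 profiles each have a profitable deviation by the same check.)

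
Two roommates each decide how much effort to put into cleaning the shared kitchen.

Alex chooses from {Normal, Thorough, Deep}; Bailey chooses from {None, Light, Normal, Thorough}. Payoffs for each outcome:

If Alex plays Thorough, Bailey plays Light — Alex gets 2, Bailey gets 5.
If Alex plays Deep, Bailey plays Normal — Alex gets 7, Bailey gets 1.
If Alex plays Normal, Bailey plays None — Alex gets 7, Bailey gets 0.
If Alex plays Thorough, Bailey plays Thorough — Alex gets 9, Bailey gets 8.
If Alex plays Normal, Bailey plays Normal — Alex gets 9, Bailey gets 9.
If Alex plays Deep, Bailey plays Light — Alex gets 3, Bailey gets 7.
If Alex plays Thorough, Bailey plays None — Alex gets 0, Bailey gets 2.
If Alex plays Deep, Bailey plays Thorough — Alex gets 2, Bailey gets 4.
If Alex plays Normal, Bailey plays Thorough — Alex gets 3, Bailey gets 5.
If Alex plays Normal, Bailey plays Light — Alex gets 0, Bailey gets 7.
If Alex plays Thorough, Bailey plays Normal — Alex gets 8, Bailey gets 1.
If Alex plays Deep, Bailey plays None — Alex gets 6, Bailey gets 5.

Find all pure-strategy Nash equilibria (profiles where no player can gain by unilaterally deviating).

Pure-strategy Nash equilibria: (Normal, Normal) and (Thorough, Thorough) and (Deep, Light)

(Normal, None): Bailey can switch to Light (0 → 7). Not NE.
(Normal, Light): Alex can switch to Thorough (0 → 2). Not NE.
(Normal, Normal): Alex gets 9, best alternative 8; Bailey gets 9, best alternative 7. No profitable deviation — NE.
(Normal, Thorough): Alex can switch to Thorough (3 → 9). Not NE.
(Thorough, None): Alex can switch to Normal (0 → 7). Not NE.
(Thorough, Light): Alex can switch to Deep (2 → 3). Not NE.
(Thorough, Normal): Alex can switch to Normal (8 → 9). Not NE.
(Thorough, Thorough): Alex gets 9, best alternative 3; Bailey gets 8, best alternative 5. No profitable deviation — NE.
(Deep, None): Alex can switch to Normal (6 → 7). Not NE.
(Deep, Light): Alex gets 3, best alternative 2; Bailey gets 7, best alternative 5. No profitable deviation — NE.
(Deep, Normal): Alex can switch to Normal (7 → 9). Not NE.
(Deep, Thorough): Alex can switch to Normal (2 → 3). Not NE.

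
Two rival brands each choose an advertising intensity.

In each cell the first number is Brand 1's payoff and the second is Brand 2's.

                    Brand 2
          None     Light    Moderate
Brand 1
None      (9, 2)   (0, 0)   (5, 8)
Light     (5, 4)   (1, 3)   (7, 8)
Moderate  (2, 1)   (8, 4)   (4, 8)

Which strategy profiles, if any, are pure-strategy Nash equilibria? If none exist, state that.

Pure NE: (Light, Moderate)

(None, None): Brand 2 can switch to Moderate (2 → 8). Not NE.
(None, Light): Brand 1 can switch to Light (0 → 1). Not NE.
(None, Moderate): Brand 1 can switch to Light (5 → 7). Not NE.
(Light, None): Brand 1 can switch to None (5 → 9). Not NE.
(Light, Light): Brand 1 can switch to Moderate (1 → 8). Not NE.
(Light, Moderate): Brand 1 gets 7, best alternative 5; Brand 2 gets 8, best alternative 4. No profitable deviation — NE.
(Moderate, None): Brand 1 can switch to None (2 → 9). Not NE.
(Moderate, Light): Brand 2 can switch to Moderate (4 → 8). Not NE.
(Moderate, Moderate): Brand 1 can switch to None (4 → 5). Not NE.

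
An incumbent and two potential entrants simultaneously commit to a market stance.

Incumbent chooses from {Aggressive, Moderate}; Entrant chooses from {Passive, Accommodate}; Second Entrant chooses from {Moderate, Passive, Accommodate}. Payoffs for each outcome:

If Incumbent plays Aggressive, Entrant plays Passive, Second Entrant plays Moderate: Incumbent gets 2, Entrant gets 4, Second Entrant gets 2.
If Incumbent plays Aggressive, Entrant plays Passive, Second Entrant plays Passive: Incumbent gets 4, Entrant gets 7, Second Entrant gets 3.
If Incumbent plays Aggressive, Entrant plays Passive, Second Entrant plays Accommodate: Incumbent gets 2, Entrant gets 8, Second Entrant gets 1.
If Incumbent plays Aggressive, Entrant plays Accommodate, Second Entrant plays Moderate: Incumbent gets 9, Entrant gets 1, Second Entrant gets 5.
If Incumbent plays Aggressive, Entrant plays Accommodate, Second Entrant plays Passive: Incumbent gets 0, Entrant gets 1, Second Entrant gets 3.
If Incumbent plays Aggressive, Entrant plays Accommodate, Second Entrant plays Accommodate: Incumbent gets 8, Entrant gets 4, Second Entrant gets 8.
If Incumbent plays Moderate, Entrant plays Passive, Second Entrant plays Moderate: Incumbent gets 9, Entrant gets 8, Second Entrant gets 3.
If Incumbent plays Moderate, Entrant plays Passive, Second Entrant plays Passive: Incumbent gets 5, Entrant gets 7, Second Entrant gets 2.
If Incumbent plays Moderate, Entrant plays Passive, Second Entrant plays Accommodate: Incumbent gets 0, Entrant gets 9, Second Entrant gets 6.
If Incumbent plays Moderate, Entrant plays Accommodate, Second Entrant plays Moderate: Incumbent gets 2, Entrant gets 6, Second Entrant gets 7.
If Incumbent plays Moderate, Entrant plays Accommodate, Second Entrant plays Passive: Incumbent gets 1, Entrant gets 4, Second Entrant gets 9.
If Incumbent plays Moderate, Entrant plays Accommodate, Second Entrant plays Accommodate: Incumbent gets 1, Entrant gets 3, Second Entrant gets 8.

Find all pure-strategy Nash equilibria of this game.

Incumbent against (Passive, Moderate): payoffs 2, 9 → best response Moderate.
Incumbent against (Passive, Passive): payoffs 4, 5 → best response Moderate.
Incumbent against (Passive, Accommodate): payoffs 2, 0 → best response Aggressive.
Incumbent against (Accommodate, Moderate): payoffs 9, 2 → best response Aggressive.
Incumbent against (Accommodate, Passive): payoffs 0, 1 → best response Moderate.
Incumbent against (Accommodate, Accommodate): payoffs 8, 1 → best response Aggressive.
Entrant against (Aggressive, Moderate): payoffs 4, 1 → best response Passive.
Entrant against (Aggressive, Passive): payoffs 7, 1 → best response Passive.
Entrant against (Aggressive, Accommodate): payoffs 8, 4 → best response Passive.
Entrant against (Moderate, Moderate): payoffs 8, 6 → best response Passive.
Entrant against (Moderate, Passive): payoffs 7, 4 → best response Passive.
Entrant against (Moderate, Accommodate): payoffs 9, 3 → best response Passive.
Second Entrant against (Aggressive, Passive): payoffs 2, 3, 1 → best response Passive.
Second Entrant against (Aggressive, Accommodate): payoffs 5, 3, 8 → best response Accommodate.
Second Entrant against (Moderate, Passive): payoffs 3, 2, 6 → best response Accommodate.
Second Entrant against (Moderate, Accommodate): payoffs 7, 9, 8 → best response Passive.
No profile is a mutual best response for all players.

none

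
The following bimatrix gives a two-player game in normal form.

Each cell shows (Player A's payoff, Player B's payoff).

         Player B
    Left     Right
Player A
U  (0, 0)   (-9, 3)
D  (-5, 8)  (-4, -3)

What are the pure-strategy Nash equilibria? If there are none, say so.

This game has no pure Nash equilibrium.

(U, Left): Player B can switch to Right (0 → 3). Not NE.
(U, Right): Player A can switch to D (-9 → -4). Not NE.
(D, Left): Player A can switch to U (-5 → 0). Not NE.
(D, Right): Player B can switch to Left (-3 → 8). Not NE.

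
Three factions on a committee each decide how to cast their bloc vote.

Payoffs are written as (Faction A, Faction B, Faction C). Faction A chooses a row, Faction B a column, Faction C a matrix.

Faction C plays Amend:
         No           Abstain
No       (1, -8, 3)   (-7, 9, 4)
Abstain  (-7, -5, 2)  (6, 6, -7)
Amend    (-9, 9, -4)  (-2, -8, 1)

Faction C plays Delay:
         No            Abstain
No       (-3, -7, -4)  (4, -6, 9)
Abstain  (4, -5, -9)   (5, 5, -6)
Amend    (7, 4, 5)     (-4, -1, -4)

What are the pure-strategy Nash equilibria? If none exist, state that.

Mark each player's best response to every combination of opponents' strategies; a profile where every player is best-responding is a pure Nash equilibrium.
Faction A against (No, Amend): payoffs 1, -7, -9 → best response No.
Faction A against (No, Delay): payoffs -3, 4, 7 → best response Amend.
Faction A against (Abstain, Amend): payoffs -7, 6, -2 → best response Abstain.
Faction A against (Abstain, Delay): payoffs 4, 5, -4 → best response Abstain.
Faction B against (No, Amend): payoffs -8, 9 → best response Abstain.
Faction B against (No, Delay): payoffs -7, -6 → best response Abstain.
Faction B against (Abstain, Amend): payoffs -5, 6 → best response Abstain.
Faction B against (Abstain, Delay): payoffs -5, 5 → best response Abstain.
Faction B against (Amend, Amend): payoffs 9, -8 → best response No.
Faction B against (Amend, Delay): payoffs 4, -1 → best response No.
Faction C against (No, No): payoffs 3, -4 → best response Amend.
Faction C against (No, Abstain): payoffs 4, 9 → best response Delay.
Faction C against (Abstain, No): payoffs 2, -9 → best response Amend.
Faction C against (Abstain, Abstain): payoffs -7, -6 → best response Delay.
Faction C against (Amend, No): payoffs -4, 5 → best response Delay.
Faction C against (Amend, Abstain): payoffs 1, -4 → best response Amend.
Mutual best responses: (Abstain, Abstain, Delay); (Amend, No, Delay).

(Abstain, Abstain, Delay) and (Amend, No, Delay)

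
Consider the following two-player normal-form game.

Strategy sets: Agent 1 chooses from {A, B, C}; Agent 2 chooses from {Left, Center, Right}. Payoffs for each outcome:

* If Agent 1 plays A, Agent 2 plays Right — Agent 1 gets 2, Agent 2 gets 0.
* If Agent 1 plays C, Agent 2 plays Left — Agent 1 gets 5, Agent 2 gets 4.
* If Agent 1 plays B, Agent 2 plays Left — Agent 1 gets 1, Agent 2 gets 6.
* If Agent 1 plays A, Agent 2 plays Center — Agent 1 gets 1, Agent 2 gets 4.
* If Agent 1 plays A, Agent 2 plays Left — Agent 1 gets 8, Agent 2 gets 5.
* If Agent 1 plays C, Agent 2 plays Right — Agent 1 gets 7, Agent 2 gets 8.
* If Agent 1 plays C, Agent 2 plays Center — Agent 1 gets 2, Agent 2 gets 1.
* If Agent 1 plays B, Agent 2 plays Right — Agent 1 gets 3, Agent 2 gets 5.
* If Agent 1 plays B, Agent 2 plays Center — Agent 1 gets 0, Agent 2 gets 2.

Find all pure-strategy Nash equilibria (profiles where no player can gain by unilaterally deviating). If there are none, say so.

The pure Nash equilibria are (A, Left); (C, Right).

Mark each player's best response to every combination of opponents' strategies; a profile where every player is best-responding is a pure Nash equilibrium.
Agent 1 against Left: payoffs 8, 1, 5 → best response A.
Agent 1 against Center: payoffs 1, 0, 2 → best response C.
Agent 1 against Right: payoffs 2, 3, 7 → best response C.
Agent 2 against A: payoffs 5, 4, 0 → best response Left.
Agent 2 against B: payoffs 6, 2, 5 → best response Left.
Agent 2 against C: payoffs 4, 1, 8 → best response Right.
Mutual best responses: (A, Left); (C, Right).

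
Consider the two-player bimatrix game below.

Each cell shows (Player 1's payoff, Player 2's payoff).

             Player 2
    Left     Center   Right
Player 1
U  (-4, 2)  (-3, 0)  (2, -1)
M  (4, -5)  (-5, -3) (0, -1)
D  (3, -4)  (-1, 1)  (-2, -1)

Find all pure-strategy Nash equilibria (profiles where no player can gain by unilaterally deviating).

Mark each player's best response to every combination of opponents' strategies; a profile where every player is best-responding is a pure Nash equilibrium.
Player 1 against Left: payoffs -4, 4, 3 → best response M.
Player 1 against Center: payoffs -3, -5, -1 → best response D.
Player 1 against Right: payoffs 2, 0, -2 → best response U.
Player 2 against U: payoffs 2, 0, -1 → best response Left.
Player 2 against M: payoffs -5, -3, -1 → best response Right.
Player 2 against D: payoffs -4, 1, -1 → best response Center.
Mutual best responses: (D, Center).

Pure NE: (D, Center)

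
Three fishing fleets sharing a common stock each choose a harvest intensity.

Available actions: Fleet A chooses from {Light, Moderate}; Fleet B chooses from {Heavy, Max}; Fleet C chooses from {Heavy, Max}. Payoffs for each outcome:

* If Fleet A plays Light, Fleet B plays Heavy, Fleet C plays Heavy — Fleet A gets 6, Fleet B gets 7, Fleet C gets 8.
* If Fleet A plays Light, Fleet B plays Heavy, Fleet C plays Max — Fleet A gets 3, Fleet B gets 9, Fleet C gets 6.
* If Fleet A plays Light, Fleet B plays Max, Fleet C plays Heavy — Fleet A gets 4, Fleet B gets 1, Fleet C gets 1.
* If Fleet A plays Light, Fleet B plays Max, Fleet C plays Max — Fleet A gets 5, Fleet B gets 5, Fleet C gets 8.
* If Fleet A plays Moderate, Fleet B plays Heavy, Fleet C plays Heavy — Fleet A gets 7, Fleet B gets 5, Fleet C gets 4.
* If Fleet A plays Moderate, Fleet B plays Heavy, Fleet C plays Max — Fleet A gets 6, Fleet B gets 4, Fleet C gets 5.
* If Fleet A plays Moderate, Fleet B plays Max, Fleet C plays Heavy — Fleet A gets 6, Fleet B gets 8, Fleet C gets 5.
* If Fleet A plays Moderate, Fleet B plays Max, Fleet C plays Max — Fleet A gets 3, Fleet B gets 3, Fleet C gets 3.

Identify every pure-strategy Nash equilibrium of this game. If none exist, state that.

(Light, Heavy, Heavy): Fleet A can switch to Moderate (6 → 7). Not NE.
(Light, Heavy, Max): Fleet A can switch to Moderate (3 → 6). Not NE.
(Light, Max, Heavy): Fleet A can switch to Moderate (4 → 6). Not NE.
(Light, Max, Max): Fleet B can switch to Heavy (5 → 9). Not NE.
(Moderate, Heavy, Heavy): Fleet B can switch to Max (5 → 8). Not NE.
(Moderate, Heavy, Max): Fleet A gets 6, best alternative 3; Fleet B gets 4, best alternative 3; Fleet C gets 5, best alternative 4. No profitable deviation — NE.
(Moderate, Max, Heavy): Fleet A gets 6, best alternative 4; Fleet B gets 8, best alternative 5; Fleet C gets 5, best alternative 3. No profitable deviation — NE.
(Moderate, Max, Max): Fleet A can switch to Light (3 → 5). Not NE.

Pure-strategy Nash equilibria: (Moderate, Heavy, Max); (Moderate, Max, Heavy)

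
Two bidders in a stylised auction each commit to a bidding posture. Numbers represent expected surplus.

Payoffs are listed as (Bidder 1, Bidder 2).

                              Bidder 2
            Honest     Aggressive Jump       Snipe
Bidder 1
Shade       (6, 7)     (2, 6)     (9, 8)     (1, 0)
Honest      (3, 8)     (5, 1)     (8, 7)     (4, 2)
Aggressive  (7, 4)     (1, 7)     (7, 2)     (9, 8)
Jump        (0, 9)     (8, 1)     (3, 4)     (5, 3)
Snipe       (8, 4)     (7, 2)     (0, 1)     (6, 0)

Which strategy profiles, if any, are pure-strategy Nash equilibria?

Pure-strategy Nash equilibria: (Shade, Jump), (Aggressive, Snipe), (Snipe, Honest)

For each player, find the best response to each opponent profile; mutual best responses are the pure NE.
Bidder 1 against Honest: payoffs 6, 3, 7, 0, 8 → best response Snipe.
Bidder 1 against Aggressive: payoffs 2, 5, 1, 8, 7 → best response Jump.
Bidder 1 against Jump: payoffs 9, 8, 7, 3, 0 → best response Shade.
Bidder 1 against Snipe: payoffs 1, 4, 9, 5, 6 → best response Aggressive.
Bidder 2 against Shade: payoffs 7, 6, 8, 0 → best response Jump.
Bidder 2 against Honest: payoffs 8, 1, 7, 2 → best response Honest.
Bidder 2 against Aggressive: payoffs 4, 7, 2, 8 → best response Snipe.
Bidder 2 against Jump: payoffs 9, 1, 4, 3 → best response Honest.
Bidder 2 against Snipe: payoffs 4, 2, 1, 0 → best response Honest.
Mutual best responses: (Shade, Jump); (Aggressive, Snipe); (Snipe, Honest).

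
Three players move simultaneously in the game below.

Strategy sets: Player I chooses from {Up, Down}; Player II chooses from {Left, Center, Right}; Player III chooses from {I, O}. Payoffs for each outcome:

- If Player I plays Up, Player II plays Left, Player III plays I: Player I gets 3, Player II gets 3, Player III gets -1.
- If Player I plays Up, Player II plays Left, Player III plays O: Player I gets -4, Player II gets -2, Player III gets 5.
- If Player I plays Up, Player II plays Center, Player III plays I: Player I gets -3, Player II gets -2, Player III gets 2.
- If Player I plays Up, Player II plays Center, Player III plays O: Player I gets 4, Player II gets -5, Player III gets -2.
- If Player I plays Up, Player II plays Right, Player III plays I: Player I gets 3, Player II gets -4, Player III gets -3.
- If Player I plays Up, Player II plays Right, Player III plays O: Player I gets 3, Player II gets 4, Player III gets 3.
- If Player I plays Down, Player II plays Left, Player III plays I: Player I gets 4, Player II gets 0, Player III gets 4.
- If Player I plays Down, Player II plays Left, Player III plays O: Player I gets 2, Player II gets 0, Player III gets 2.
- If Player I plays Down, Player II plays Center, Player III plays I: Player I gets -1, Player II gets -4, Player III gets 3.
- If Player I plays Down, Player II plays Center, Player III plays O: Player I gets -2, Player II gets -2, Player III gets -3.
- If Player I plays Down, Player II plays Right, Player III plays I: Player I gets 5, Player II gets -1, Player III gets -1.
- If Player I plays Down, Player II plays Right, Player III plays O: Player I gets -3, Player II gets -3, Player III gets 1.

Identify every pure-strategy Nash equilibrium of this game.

The pure Nash equilibria are (Up, Right, O), (Down, Left, I).

(Up, Left, I): Player I can switch to Down (3 → 4). Not NE.
(Up, Left, O): Player I can switch to Down (-4 → 2). Not NE.
(Up, Center, I): Player I can switch to Down (-3 → -1). Not NE.
(Up, Center, O): Player II can switch to Left (-5 → -2). Not NE.
(Up, Right, I): Player I can switch to Down (3 → 5). Not NE.
(Up, Right, O): Player I gets 3, best alternative -3; Player II gets 4, best alternative -2; Player III gets 3, best alternative -3. No profitable deviation — NE.
(Down, Left, I): Player I gets 4, best alternative 3; Player II gets 0, best alternative -1; Player III gets 4, best alternative 2. No profitable deviation — NE.
(Down, Left, O): Player III can switch to I (2 → 4). Not NE.
(Down, Center, I): Player II can switch to Left (-4 → 0). Not NE.
(Down, Center, O): Player I can switch to Up (-2 → 4). Not NE.
(The remaining 2 profiles each have a profitable deviation by the same check.)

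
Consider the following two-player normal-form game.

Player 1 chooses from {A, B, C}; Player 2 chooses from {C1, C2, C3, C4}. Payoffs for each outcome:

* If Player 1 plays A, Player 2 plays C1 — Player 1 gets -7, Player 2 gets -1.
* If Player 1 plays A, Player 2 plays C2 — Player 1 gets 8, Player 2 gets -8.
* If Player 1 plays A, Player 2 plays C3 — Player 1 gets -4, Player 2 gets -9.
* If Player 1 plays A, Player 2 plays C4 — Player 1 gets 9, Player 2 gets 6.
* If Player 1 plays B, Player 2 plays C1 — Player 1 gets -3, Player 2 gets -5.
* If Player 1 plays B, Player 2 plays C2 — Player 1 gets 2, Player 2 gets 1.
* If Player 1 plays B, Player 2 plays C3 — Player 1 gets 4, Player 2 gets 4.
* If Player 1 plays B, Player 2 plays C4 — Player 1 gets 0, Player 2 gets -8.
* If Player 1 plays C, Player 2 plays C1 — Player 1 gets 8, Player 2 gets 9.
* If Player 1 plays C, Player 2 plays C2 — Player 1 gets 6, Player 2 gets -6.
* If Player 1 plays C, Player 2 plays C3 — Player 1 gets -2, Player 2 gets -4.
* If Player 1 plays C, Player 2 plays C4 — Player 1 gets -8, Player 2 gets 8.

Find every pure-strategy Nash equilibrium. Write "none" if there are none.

(A, C1): Player 1 can switch to B (-7 → -3). Not NE.
(A, C2): Player 2 can switch to C1 (-8 → -1). Not NE.
(A, C3): Player 1 can switch to B (-4 → 4). Not NE.
(A, C4): Player 1 gets 9, best alternative 0; Player 2 gets 6, best alternative -1. No profitable deviation — NE.
(B, C1): Player 1 can switch to C (-3 → 8). Not NE.
(B, C2): Player 1 can switch to A (2 → 8). Not NE.
(B, C3): Player 1 gets 4, best alternative -2; Player 2 gets 4, best alternative 1. No profitable deviation — NE.
(B, C4): Player 1 can switch to A (0 → 9). Not NE.
(C, C1): Player 1 gets 8, best alternative -3; Player 2 gets 9, best alternative 8. No profitable deviation — NE.
(C, C2): Player 1 can switch to A (6 → 8). Not NE.
(C, C3): Player 1 can switch to B (-2 → 4). Not NE.
(The remaining 1 profile has a profitable deviation by the same check.)

Pure-strategy Nash equilibria: (A, C4); (B, C3); (C, C1)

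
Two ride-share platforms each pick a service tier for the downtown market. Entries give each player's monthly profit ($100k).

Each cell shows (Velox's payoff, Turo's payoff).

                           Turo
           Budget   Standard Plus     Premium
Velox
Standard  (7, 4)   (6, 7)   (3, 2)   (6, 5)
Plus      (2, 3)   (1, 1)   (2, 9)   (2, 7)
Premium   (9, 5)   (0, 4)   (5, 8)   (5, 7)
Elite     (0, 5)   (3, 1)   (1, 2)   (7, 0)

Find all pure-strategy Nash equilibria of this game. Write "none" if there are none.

For each player, find the best response to each opponent profile; mutual best responses are the pure NE.
Velox against Budget: payoffs 7, 2, 9, 0 → best response Premium.
Velox against Standard: payoffs 6, 1, 0, 3 → best response Standard.
Velox against Plus: payoffs 3, 2, 5, 1 → best response Premium.
Velox against Premium: payoffs 6, 2, 5, 7 → best response Elite.
Turo against Standard: payoffs 4, 7, 2, 5 → best response Standard.
Turo against Plus: payoffs 3, 1, 9, 7 → best response Plus.
Turo against Premium: payoffs 5, 4, 8, 7 → best response Plus.
Turo against Elite: payoffs 5, 1, 2, 0 → best response Budget.
Mutual best responses: (Standard, Standard); (Premium, Plus).

Pure-strategy Nash equilibria: (Standard, Standard), (Premium, Plus)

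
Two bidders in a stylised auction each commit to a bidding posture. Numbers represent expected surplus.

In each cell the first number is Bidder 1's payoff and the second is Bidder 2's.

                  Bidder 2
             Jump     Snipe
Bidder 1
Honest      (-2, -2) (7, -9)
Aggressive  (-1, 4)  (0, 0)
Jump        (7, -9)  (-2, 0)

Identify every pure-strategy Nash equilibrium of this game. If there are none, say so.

Bidder 1 against Jump: payoffs -2, -1, 7 → best response Jump.
Bidder 1 against Snipe: payoffs 7, 0, -2 → best response Honest.
Bidder 2 against Honest: payoffs -2, -9 → best response Jump.
Bidder 2 against Aggressive: payoffs 4, 0 → best response Jump.
Bidder 2 against Jump: payoffs -9, 0 → best response Snipe.
No profile is a mutual best response for all players.

This game has no pure Nash equilibrium.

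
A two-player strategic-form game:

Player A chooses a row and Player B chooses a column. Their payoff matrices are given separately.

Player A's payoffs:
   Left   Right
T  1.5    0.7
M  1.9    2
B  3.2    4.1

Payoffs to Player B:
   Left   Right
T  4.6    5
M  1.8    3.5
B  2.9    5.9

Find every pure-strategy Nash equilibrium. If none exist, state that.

The unique pure-strategy Nash equilibrium is (B, Right).

Player A against Left: payoffs 1.5, 1.9, 3.2 → best response B.
Player A against Right: payoffs 0.7, 2, 4.1 → best response B.
Player B against T: payoffs 4.6, 5 → best response Right.
Player B against M: payoffs 1.8, 3.5 → best response Right.
Player B against B: payoffs 2.9, 5.9 → best response Right.
Mutual best responses: (B, Right).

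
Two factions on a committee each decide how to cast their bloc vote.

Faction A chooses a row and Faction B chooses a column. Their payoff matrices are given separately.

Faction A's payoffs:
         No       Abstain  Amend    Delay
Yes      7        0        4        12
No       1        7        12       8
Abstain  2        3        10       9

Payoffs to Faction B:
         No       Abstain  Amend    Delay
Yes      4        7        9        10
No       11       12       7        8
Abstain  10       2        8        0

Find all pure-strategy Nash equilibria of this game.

(Yes, Delay), (No, Abstain)

Check each profile: it is a Nash equilibrium iff no player can strictly gain by switching unilaterally.
(Yes, No): Faction B can switch to Abstain (4 → 7). Not NE.
(Yes, Abstain): Faction A can switch to No (0 → 7). Not NE.
(Yes, Amend): Faction A can switch to No (4 → 12). Not NE.
(Yes, Delay): Faction A gets 12, best alternative 9; Faction B gets 10, best alternative 9. No profitable deviation — NE.
(No, No): Faction A can switch to Yes (1 → 7). Not NE.
(No, Abstain): Faction A gets 7, best alternative 3; Faction B gets 12, best alternative 11. No profitable deviation — NE.
(No, Amend): Faction B can switch to No (7 → 11). Not NE.
(No, Delay): Faction A can switch to Yes (8 → 12). Not NE.
(Abstain, No): Faction A can switch to Yes (2 → 7). Not NE.
(Abstain, Abstain): Faction A can switch to No (3 → 7). Not NE.
(Abstain, Amend): Faction A can switch to No (10 → 12). Not NE.
(Abstain, Delay): Faction A can switch to Yes (9 → 12). Not NE.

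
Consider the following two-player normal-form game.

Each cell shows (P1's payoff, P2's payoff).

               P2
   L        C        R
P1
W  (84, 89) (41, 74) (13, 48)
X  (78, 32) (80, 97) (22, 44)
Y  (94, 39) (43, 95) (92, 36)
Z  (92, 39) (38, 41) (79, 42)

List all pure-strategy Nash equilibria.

Pure NE: (X, C)

Mark each player's best response to every combination of opponents' strategies; a profile where every player is best-responding is a pure Nash equilibrium.
P1 against L: payoffs 84, 78, 94, 92 → best response Y.
P1 against C: payoffs 41, 80, 43, 38 → best response X.
P1 against R: payoffs 13, 22, 92, 79 → best response Y.
P2 against W: payoffs 89, 74, 48 → best response L.
P2 against X: payoffs 32, 97, 44 → best response C.
P2 against Y: payoffs 39, 95, 36 → best response C.
P2 against Z: payoffs 39, 41, 42 → best response R.
Mutual best responses: (X, C).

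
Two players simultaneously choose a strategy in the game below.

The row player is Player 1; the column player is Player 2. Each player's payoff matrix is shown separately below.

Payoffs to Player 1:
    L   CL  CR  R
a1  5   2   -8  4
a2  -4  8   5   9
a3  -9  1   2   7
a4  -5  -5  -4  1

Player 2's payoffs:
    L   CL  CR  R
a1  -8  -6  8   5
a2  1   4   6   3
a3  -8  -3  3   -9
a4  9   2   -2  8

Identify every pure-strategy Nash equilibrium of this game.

(a2, CR)

(a1, L): Player 2 can switch to CL (-8 → -6). Not NE.
(a1, CL): Player 1 can switch to a2 (2 → 8). Not NE.
(a1, CR): Player 1 can switch to a2 (-8 → 5). Not NE.
(a1, R): Player 1 can switch to a2 (4 → 9). Not NE.
(a2, L): Player 1 can switch to a1 (-4 → 5). Not NE.
(a2, CL): Player 2 can switch to CR (4 → 6). Not NE.
(a2, CR): Player 1 gets 5, best alternative 2; Player 2 gets 6, best alternative 4. No profitable deviation — NE.
(The remaining 9 profiles each have a profitable deviation by the same check.)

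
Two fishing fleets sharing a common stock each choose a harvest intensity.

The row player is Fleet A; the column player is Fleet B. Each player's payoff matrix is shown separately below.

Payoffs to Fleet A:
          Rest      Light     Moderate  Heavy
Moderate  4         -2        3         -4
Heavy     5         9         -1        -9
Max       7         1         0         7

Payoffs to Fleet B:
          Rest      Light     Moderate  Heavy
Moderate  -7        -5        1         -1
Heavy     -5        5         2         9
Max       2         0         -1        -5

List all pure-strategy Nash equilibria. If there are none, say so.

Fleet A against Rest: payoffs 4, 5, 7 → best response Max.
Fleet A against Light: payoffs -2, 9, 1 → best response Heavy.
Fleet A against Moderate: payoffs 3, -1, 0 → best response Moderate.
Fleet A against Heavy: payoffs -4, -9, 7 → best response Max.
Fleet B against Moderate: payoffs -7, -5, 1, -1 → best response Moderate.
Fleet B against Heavy: payoffs -5, 5, 2, 9 → best response Heavy.
Fleet B against Max: payoffs 2, 0, -1, -5 → best response Rest.
Mutual best responses: (Moderate, Moderate); (Max, Rest).

Pure-strategy Nash equilibria: (Moderate, Moderate); (Max, Rest)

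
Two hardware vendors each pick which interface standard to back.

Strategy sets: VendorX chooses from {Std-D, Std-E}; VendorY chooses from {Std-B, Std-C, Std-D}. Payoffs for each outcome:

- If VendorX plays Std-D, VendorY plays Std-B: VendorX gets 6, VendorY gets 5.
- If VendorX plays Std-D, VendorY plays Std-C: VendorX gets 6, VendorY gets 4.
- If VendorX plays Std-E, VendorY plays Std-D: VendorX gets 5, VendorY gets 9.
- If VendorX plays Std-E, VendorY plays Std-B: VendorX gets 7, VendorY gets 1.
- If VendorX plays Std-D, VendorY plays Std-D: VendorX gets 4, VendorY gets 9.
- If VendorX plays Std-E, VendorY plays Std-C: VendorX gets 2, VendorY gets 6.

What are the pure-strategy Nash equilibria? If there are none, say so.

(Std-D, Std-B): VendorX can switch to Std-E (6 → 7). Not NE.
(Std-D, Std-C): VendorY can switch to Std-B (4 → 5). Not NE.
(Std-D, Std-D): VendorX can switch to Std-E (4 → 5). Not NE.
(Std-E, Std-B): VendorY can switch to Std-C (1 → 6). Not NE.
(Std-E, Std-C): VendorX can switch to Std-D (2 → 6). Not NE.
(Std-E, Std-D): VendorX gets 5, best alternative 4; VendorY gets 9, best alternative 6. No profitable deviation — NE.

Pure NE: (Std-E, Std-D)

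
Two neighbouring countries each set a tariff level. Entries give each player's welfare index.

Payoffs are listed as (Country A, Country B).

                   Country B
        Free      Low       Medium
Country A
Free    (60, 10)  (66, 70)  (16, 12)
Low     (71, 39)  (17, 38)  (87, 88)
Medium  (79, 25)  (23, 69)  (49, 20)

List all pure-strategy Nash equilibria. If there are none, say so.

Pure-strategy Nash equilibria: (Free, Low) and (Low, Medium)

Mark each player's best response to every combination of opponents' strategies; a profile where every player is best-responding is a pure Nash equilibrium.
Country A against Free: payoffs 60, 71, 79 → best response Medium.
Country A against Low: payoffs 66, 17, 23 → best response Free.
Country A against Medium: payoffs 16, 87, 49 → best response Low.
Country B against Free: payoffs 10, 70, 12 → best response Low.
Country B against Low: payoffs 39, 38, 88 → best response Medium.
Country B against Medium: payoffs 25, 69, 20 → best response Low.
Mutual best responses: (Free, Low); (Low, Medium).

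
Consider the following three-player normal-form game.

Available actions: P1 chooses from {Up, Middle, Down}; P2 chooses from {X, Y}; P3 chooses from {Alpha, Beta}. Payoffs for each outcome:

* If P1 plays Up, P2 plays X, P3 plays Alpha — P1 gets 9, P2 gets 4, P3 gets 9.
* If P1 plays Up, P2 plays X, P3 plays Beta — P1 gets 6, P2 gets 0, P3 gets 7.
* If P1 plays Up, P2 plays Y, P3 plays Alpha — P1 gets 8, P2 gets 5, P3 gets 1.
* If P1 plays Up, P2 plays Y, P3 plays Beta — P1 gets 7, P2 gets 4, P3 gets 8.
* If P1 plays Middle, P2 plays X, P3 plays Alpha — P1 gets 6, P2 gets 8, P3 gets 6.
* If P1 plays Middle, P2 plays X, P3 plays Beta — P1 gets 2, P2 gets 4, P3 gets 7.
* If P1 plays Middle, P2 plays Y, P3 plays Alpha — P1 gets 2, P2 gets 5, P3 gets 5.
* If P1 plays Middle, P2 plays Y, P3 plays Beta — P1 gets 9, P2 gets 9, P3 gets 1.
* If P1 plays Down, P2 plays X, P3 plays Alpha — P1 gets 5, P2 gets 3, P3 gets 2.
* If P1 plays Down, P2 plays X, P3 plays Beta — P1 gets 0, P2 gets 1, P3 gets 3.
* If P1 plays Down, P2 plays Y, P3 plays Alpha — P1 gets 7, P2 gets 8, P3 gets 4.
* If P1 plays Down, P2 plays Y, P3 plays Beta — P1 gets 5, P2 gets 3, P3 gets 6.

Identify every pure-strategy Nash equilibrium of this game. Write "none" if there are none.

There is no pure-strategy Nash equilibrium.

P1 against (X, Alpha): payoffs 9, 6, 5 → best response Up.
P1 against (X, Beta): payoffs 6, 2, 0 → best response Up.
P1 against (Y, Alpha): payoffs 8, 2, 7 → best response Up.
P1 against (Y, Beta): payoffs 7, 9, 5 → best response Middle.
P2 against (Up, Alpha): payoffs 4, 5 → best response Y.
P2 against (Up, Beta): payoffs 0, 4 → best response Y.
P2 against (Middle, Alpha): payoffs 8, 5 → best response X.
P2 against (Middle, Beta): payoffs 4, 9 → best response Y.
P2 against (Down, Alpha): payoffs 3, 8 → best response Y.
P2 against (Down, Beta): payoffs 1, 3 → best response Y.
P3 against (Up, X): payoffs 9, 7 → best response Alpha.
P3 against (Up, Y): payoffs 1, 8 → best response Beta.
P3 against (Middle, X): payoffs 6, 7 → best response Beta.
P3 against (Middle, Y): payoffs 5, 1 → best response Alpha.
P3 against (Down, X): payoffs 2, 3 → best response Beta.
P3 against (Down, Y): payoffs 4, 6 → best response Beta.
No profile is a mutual best response for all players.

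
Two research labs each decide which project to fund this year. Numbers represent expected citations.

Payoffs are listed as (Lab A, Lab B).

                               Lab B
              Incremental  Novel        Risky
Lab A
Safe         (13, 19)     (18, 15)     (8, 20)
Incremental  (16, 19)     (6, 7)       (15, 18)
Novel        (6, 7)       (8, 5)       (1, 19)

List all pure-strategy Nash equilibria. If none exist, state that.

Lab A against Incremental: payoffs 13, 16, 6 → best response Incremental.
Lab A against Novel: payoffs 18, 6, 8 → best response Safe.
Lab A against Risky: payoffs 8, 15, 1 → best response Incremental.
Lab B against Safe: payoffs 19, 15, 20 → best response Risky.
Lab B against Incremental: payoffs 19, 7, 18 → best response Incremental.
Lab B against Novel: payoffs 7, 5, 19 → best response Risky.
Mutual best responses: (Incremental, Incremental).

Pure NE: (Incremental, Incremental)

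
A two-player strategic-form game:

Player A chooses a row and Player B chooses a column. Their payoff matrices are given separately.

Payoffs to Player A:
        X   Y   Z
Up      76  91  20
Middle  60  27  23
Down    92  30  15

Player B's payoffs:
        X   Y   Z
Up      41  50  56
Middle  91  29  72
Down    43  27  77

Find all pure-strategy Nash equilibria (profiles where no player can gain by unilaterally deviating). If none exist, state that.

Player A against X: payoffs 76, 60, 92 → best response Down.
Player A against Y: payoffs 91, 27, 30 → best response Up.
Player A against Z: payoffs 20, 23, 15 → best response Middle.
Player B against Up: payoffs 41, 50, 56 → best response Z.
Player B against Middle: payoffs 91, 29, 72 → best response X.
Player B against Down: payoffs 43, 27, 77 → best response Z.
No profile is a mutual best response for all players.

No pure-strategy Nash equilibrium.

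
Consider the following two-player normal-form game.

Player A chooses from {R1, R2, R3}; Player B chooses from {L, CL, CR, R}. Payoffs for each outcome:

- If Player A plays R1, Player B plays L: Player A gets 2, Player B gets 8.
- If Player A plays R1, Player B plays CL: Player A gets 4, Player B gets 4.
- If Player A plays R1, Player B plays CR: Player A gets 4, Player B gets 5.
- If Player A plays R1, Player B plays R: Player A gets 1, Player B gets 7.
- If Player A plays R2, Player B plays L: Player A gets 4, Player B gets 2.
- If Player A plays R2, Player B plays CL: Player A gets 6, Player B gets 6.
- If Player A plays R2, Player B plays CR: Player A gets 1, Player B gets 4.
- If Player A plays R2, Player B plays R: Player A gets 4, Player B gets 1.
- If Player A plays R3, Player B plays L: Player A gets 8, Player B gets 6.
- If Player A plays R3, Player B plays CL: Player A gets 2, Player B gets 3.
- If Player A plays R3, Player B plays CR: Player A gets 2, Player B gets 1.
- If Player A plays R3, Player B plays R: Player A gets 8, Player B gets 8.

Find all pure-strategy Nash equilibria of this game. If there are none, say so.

The pure Nash equilibria are (R2, CL), (R3, R).

For each player, find the best response to each opponent profile; mutual best responses are the pure NE.
Player A against L: payoffs 2, 4, 8 → best response R3.
Player A against CL: payoffs 4, 6, 2 → best response R2.
Player A against CR: payoffs 4, 1, 2 → best response R1.
Player A against R: payoffs 1, 4, 8 → best response R3.
Player B against R1: payoffs 8, 4, 5, 7 → best response L.
Player B against R2: payoffs 2, 6, 4, 1 → best response CL.
Player B against R3: payoffs 6, 3, 1, 8 → best response R.
Mutual best responses: (R2, CL); (R3, R).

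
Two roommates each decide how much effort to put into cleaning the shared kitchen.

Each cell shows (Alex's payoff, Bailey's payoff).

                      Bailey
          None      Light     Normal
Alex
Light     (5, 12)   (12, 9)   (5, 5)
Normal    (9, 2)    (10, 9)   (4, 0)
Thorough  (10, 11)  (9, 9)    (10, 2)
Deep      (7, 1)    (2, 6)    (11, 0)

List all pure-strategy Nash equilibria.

Alex against None: payoffs 5, 9, 10, 7 → best response Thorough.
Alex against Light: payoffs 12, 10, 9, 2 → best response Light.
Alex against Normal: payoffs 5, 4, 10, 11 → best response Deep.
Bailey against Light: payoffs 12, 9, 5 → best response None.
Bailey against Normal: payoffs 2, 9, 0 → best response Light.
Bailey against Thorough: payoffs 11, 9, 2 → best response None.
Bailey against Deep: payoffs 1, 6, 0 → best response Light.
Mutual best responses: (Thorough, None).

(Thorough, None)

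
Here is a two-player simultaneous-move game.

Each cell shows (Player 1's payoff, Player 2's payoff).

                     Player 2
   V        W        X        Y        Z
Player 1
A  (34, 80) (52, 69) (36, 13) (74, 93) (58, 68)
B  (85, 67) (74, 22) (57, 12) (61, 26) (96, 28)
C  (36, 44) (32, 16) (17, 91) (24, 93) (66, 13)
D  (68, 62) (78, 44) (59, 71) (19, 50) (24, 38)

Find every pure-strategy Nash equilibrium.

(A, Y), (B, V), (D, X)

Player 1 against V: payoffs 34, 85, 36, 68 → best response B.
Player 1 against W: payoffs 52, 74, 32, 78 → best response D.
Player 1 against X: payoffs 36, 57, 17, 59 → best response D.
Player 1 against Y: payoffs 74, 61, 24, 19 → best response A.
Player 1 against Z: payoffs 58, 96, 66, 24 → best response B.
Player 2 against A: payoffs 80, 69, 13, 93, 68 → best response Y.
Player 2 against B: payoffs 67, 22, 12, 26, 28 → best response V.
Player 2 against C: payoffs 44, 16, 91, 93, 13 → best response Y.
Player 2 against D: payoffs 62, 44, 71, 50, 38 → best response X.
Mutual best responses: (A, Y); (B, V); (D, X).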